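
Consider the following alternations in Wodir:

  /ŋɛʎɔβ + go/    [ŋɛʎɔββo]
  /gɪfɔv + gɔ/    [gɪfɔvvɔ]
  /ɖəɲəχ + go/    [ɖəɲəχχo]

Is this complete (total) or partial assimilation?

total assimilation

Underlying /g/ is realised as [β] next to /β/; /β/ itself does not change.
The output [β] is identical to the trigger /β/ — every feature (place, manner, voicing) has been copied — so this is total assimilation.
The other forms behave the same way: /g/ → [v] after /v/; /g/ → [χ] after /χ/ — in each case the output is a copy of the preceding consonant.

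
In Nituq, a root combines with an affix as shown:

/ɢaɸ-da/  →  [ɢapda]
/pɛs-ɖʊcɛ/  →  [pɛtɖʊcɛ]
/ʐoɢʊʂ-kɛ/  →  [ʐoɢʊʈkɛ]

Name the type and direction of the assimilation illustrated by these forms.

regressive manner assimilation

Underlying /ɸ/ is realised as [p] next to /d/; /d/ itself does not change.
/ɸ/ is a fricative while /d/ is a stop; the output [p] is a stop, matching the trigger — so the feature that spreads is manner.
Place and voice are unchanged, so the assimilation is partial, not total.
Checking the remaining alternations: /s/ → [t] before /ɖ/ (fricative → stop, matching a stop); /ʂ/ → [ʈ] before /k/ (fricative → stop, matching a stop) — only manner changes, and always toward the following segment.
The trigger is the following segment, so the direction is regressive (anticipatory).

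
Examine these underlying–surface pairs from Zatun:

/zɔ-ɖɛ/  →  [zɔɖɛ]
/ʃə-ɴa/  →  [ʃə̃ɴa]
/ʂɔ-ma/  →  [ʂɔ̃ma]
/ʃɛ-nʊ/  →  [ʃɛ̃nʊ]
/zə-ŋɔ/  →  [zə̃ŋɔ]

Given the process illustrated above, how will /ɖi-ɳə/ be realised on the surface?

The data show regressive nasality assimilation (vowel nasalisation): /ə/ → [ə̃] before /ɴ/; /ɔ/ → [ɔ̃] before /m/; /ɛ/ → [ɛ̃] before /n/; /ə/ → [ə̃] before /ŋ/ — a vowel is nasalised by an immediately following nasal consonant.
No change occurs in [zɔɖɛ] because the vowel at the boundary is adjacent to an oral consonant, not a nasal (/ɔ/ next to /ɖ/).
/i/ sits next to the nasal /ɳ/ and is therefore nasalised to [ĩ].

[ɖĩɳə]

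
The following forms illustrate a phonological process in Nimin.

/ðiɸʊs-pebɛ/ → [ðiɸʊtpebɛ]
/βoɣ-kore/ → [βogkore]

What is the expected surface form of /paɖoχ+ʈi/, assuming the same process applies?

The data show regressive manner assimilation: /s/ → [t] before /p/; /ɣ/ → [g] before /k/. In each pair only manner changes, matching the following consonant, while place and voice stay constant.
The rule targets /χ/ (voiceless uvular fricative), which sits before the trigger /ʈ/ (stop).
The voiceless uvular stop is [q], so /χ/ → [q].

[paɖoqʈi]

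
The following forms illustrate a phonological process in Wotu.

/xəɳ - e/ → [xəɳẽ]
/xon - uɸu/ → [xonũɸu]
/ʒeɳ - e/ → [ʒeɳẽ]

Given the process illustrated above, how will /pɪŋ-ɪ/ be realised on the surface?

The data show progressive nasality assimilation (vowel nasalisation): /e/ → [ẽ] after /ɳ/; /u/ → [ũ] after /n/ — a vowel is nasalised by an immediately preceding nasal consonant.
/ɪ/ sits next to the nasal /ŋ/ and is therefore nasalised to [ɪ̃].

[pɪŋɪ̃]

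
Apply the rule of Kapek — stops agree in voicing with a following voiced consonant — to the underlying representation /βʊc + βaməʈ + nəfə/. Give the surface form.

[βʊɟβaməɖnəfə]

/c/ is a voiceless palatal stop. The following trigger /β/ is voiced, so /c/ must become voiced as well.
Changing only its voicing to voiced gives [ɟ] — the voiced palatal stop.
The same rule applies at the second boundary: /ʈ/ → [ɖ] next to /n/.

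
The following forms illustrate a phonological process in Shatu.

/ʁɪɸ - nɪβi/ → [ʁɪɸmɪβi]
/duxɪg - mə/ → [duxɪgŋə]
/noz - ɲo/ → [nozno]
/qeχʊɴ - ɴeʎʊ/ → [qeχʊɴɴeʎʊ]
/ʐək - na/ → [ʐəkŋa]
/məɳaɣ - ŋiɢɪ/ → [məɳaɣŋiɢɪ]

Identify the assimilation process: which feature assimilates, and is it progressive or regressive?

Underlying /n/ is realised as [m] next to /ɸ/; /ɸ/ itself does not change.
/n/ is alveolar while /ɸ/ is bilabial; the output [m] is bilabial, matching the trigger — so the feature that spreads is place.
Manner and voice are unchanged, so the assimilation is partial, not total.
The other alternating forms pattern the same way: /m/ → [ŋ] after /g/ (bilabial → velar, matching velar); /ɲ/ → [n] after /z/ (palatal → alveolar, matching alveolar); /n/ → [ŋ] after /k/ (alveolar → velar, matching velar) — only place changes, and always toward the preceding segment.
Nothing changes in [qeχʊɴɴeʎʊ], [məɳaɣŋiɢɪ]: there the adjacent consonants already agree in place (/ɴ/ and /ɴ/ are both uvular; /ŋ/ and /ɣ/ are both velar), so these forms are consistent with the same rule.
Since the segment that changes follows the conditioning segment, the assimilation is progressive.

progressive place assimilation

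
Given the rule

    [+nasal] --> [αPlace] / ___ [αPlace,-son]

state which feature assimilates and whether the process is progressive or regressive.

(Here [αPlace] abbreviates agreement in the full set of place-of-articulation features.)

regressive place assimilation

The rule copies the place features (abbreviated [Place]) from the environment onto the target, so the assimilating feature is place.
The conditioning segment sits to the right of the focus bar, meaning the trigger follows the segment that changes — regressive assimilation.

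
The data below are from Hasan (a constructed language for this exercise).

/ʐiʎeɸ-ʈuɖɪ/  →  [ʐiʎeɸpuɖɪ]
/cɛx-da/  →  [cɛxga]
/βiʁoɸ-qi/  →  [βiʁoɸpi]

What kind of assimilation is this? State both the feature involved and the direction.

Underlying /ʈ/ is realised as [p] next to /ɸ/; /ɸ/ itself does not change.
/ʈ/ is retroflex while /ɸ/ is bilabial; the output [p] is bilabial, matching the trigger — so the feature that spreads is place.
Manner and voice are unchanged, so the assimilation is partial, not total.
The same holds elsewhere in the data: /d/ → [g] after /x/ (alveolar → velar, matching velar); /q/ → [p] after /ɸ/ (uvular → bilabial, matching bilabial) — only place changes, and always toward the preceding segment.
The trigger is the preceding segment, so the direction is progressive (perseverative).

progressive place assimilation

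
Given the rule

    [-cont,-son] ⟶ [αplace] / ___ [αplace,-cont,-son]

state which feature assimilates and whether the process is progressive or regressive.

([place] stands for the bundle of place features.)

The rule copies the place features (abbreviated [place]) from the environment onto the target, so the assimilating feature is place.
The conditioning segment sits to the right of the focus bar, meaning the trigger follows the segment that changes — regressive assimilation.

regressive place assimilation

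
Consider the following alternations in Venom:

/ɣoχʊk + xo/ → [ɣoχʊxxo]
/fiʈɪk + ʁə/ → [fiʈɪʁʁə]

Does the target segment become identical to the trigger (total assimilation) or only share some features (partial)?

total assimilation

Comparing underlying and surface forms, /k/ → [ʁ] is the alternation; the neighbouring /ʁ/ is constant.
The output [ʁ] is identical to the trigger /ʁ/ — every feature (place, manner, voicing) has been copied — so this is total assimilation.
The other form behaves the same way: /k/ → [x] before /x/ — in each case the output is a copy of the following consonant.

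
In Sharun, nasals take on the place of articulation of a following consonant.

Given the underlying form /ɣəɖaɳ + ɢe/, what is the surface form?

[ɣəɖaɴɢe]

/ɳ/ is a voiced retroflex nasal. The following trigger /ɢ/ is uvular, so /ɳ/ must become uvular as well.
A voiced uvular nasal is [ɴ], so the surface segment is [ɴ].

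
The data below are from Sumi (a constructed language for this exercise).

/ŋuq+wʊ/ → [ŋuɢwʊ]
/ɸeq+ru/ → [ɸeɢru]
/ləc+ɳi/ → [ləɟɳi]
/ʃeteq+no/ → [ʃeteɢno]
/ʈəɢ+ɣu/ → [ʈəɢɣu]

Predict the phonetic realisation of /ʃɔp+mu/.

[ʃɔbmu]

The data show regressive voicing assimilation: /q/ → [ɢ] before /w/; /q/ → [ɢ] before /r/; /c/ → [ɟ] before /ɳ/; /q/ → [ɢ] before /n/. In each pair only voicing changes, matching the following consonant, while place and manner stay constant.
No alternation appears in [ʈəɢɣu]: there the adjacent consonants already agree in voicing (/ɢ/ and /ɣ/ are both voiced), so this form is consistent with the same rule.
The rule targets /p/ (voiceless bilabial stop), which sits before the trigger /m/ (voiced).
Changing only its voicing to voiced gives [b] — the voiced bilabial stop.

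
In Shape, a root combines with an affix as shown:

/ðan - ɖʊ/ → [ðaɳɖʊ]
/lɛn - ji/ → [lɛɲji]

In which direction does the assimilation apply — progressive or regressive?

Underlying /n/ is realised as [ɳ] next to /ɖ/; /ɖ/ itself does not change.
/n/ is alveolar while /ɖ/ is retroflex; the output [ɳ] is retroflex, matching the trigger — so the feature that spreads is place.
The same holds elsewhere in the data: /n/ → [ɲ] before /j/ (alveolar → palatal, matching palatal) — only place changes, and always toward the following segment.
The trigger is the following segment, so the direction is regressive (anticipatory).

regressive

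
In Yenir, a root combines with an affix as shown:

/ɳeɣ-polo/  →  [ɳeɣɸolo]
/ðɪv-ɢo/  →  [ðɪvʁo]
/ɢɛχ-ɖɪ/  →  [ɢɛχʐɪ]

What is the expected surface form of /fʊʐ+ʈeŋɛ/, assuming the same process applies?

[fʊʐʂeŋɛ]

The data show progressive manner assimilation: /p/ → [ɸ] after /ɣ/; /ɢ/ → [ʁ] after /v/; /ɖ/ → [ʐ] after /χ/. In each pair only manner changes, matching the preceding consonant, while place and voice stay constant.
The rule targets /ʈ/ (voiceless retroflex stop), which sits after the trigger /ʐ/ (fricative).
Changing only its manner to fricative gives [ʂ] — the voiceless retroflex fricative.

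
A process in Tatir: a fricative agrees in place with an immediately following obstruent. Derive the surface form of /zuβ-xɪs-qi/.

/β/ is a voiced bilabial fricative. The following trigger /x/ is velar, so /β/ must become velar as well.
The voiced velar fricative is [ɣ], so /β/ → [ɣ].
The same rule applies at the second boundary: /s/ → [χ] next to /q/.

[zuɣxɪχqi]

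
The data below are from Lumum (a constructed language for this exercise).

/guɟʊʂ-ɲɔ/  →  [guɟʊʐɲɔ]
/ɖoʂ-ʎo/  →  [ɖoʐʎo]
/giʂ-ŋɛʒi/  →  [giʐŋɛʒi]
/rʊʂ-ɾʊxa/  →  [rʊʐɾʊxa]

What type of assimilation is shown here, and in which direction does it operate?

regressive voicing assimilation

Comparing underlying and surface forms, /ʂ/ → [ʐ] is the alternation; the neighbouring /ɲ/ is constant.
/ʂ/ is voiceless while /ɲ/ is voiced; the output [ʐ] is voiced, matching the trigger — so the feature that spreads is voicing.
Place and manner are unchanged, so the assimilation is partial, not total.
The same holds elsewhere in the data: /ʂ/ → [ʐ] before /ʎ/ (voiceless → voiced, matching voiced); /ʂ/ → [ʐ] before /ŋ/ (voiceless → voiced, matching voiced); /ʂ/ → [ʐ] before /ɾ/ (voiceless → voiced, matching voiced) — only voicing changes, and always toward the following segment.
The trigger is the following segment, so the direction is regressive (anticipatory).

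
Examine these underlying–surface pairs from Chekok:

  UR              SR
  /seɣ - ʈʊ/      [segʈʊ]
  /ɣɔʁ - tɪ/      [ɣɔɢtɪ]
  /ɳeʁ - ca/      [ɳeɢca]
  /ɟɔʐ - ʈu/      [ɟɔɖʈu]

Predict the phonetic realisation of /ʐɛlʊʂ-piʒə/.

The data show regressive manner assimilation: /ɣ/ → [g] before /ʈ/; /ʁ/ → [ɢ] before /t/; /ʁ/ → [ɢ] before /c/; /ʐ/ → [ɖ] before /ʈ/. In each pair only manner changes, matching the following consonant, while place and voice stay constant.
The rule targets /ʂ/ (voiceless retroflex fricative), which sits before the trigger /p/ (stop).
Changing only its manner to stop gives [ʈ] — the voiceless retroflex stop.

[ʐɛlʊʈpiʒə]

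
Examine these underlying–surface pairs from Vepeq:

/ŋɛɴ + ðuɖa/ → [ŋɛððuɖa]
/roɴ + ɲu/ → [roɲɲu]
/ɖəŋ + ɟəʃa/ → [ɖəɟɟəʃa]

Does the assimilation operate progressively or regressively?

regressive

Comparing underlying and surface forms, /ɴ/ → [ð] is the alternation; the neighbouring /ð/ is constant.
The output [ð] is identical to the trigger /ð/ — every feature (place, manner, voicing) has been copied — so this is total assimilation.
The other forms behave the same way: /ɴ/ → [ɲ] before /ɲ/; /ŋ/ → [ɟ] before /ɟ/ — in each case the output is a copy of the following consonant.
The trigger is the following segment, so the direction is regressive (anticipatory).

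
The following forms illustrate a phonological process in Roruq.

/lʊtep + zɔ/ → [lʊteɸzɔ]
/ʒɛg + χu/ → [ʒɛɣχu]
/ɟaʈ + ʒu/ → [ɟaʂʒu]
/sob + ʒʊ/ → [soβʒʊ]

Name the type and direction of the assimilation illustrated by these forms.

regressive manner assimilation

Underlying /p/ is realised as [ɸ] next to /z/; /z/ itself does not change.
The change stop → fricative matches the manner of the following /z/, identifying this as manner assimilation.
Place and voice are unchanged, so the assimilation is partial, not total.
The same holds elsewhere in the data: /g/ → [ɣ] before /χ/ (stop → fricative, matching a fricative); /ʈ/ → [ʂ] before /ʒ/ (stop → fricative, matching a fricative); /b/ → [β] before /ʒ/ (stop → fricative, matching a fricative) — only manner changes, and always toward the following segment.
The trigger is the following segment, so the direction is regressive (anticipatory).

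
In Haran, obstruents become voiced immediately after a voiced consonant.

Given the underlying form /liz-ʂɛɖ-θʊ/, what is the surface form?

/ʂ/ is a voiceless retroflex fricative. The preceding trigger /z/ is voiced, so /ʂ/ must become voiced as well.
Changing only its voicing to voiced gives [ʐ] — the voiced retroflex fricative.
The same rule applies at the second boundary: /θ/ → [ð] next to /ɖ/.

[lizʐɛɖðʊ]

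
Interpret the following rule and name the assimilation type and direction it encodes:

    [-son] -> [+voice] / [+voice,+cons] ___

The structural change is [+voice], and the conditioning segment [+voice,+cons] (a voiced consonant) is itself voiced, so the target comes to share the voicing of its neighbour — voicing assimilation.
The conditioning segment sits to the left of the focus bar, meaning the trigger precedes the segment that changes — progressive assimilation.

progressive voicing assimilation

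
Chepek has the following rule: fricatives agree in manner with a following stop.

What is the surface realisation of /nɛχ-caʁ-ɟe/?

[nɛqcaɢɟe]

/χ/ is a voiceless uvular fricative. The following trigger /c/ is a stop, so /χ/ must become a stop as well.
The voiceless uvular stop is [q], so /χ/ → [q].
At the second juncture, /ʁ/ likewise becomes [ɢ] adjacent to /ɟ/.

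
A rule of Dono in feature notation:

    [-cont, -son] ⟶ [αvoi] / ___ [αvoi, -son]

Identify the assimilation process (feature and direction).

regressive voicing assimilation

The shared variable α links the value of [voi] on the target to the same value on the neighbouring segment, so voicing is the feature that assimilates.
Since the environment is written after the underscore, the trigger follows the target; the direction is regressive.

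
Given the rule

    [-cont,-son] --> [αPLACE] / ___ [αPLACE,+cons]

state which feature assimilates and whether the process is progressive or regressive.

regressive place assimilation

The rule copies the place features (abbreviated [PLACE]) from the environment onto the target, so the assimilating feature is place.
Since the environment is written after the underscore, the trigger follows the target; the direction is regressive.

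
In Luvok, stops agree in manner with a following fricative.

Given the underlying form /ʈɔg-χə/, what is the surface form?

[ʈɔɣχə]

/g/ is a voiced velar stop. The following trigger /χ/ is a fricative, so /g/ must become a fricative as well.
The voiced velar fricative is [ɣ], so /g/ → [ɣ].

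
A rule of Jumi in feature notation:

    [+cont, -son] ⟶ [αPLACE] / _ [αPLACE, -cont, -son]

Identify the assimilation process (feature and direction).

regressive place assimilation

The shared variable α links the value of the place features (abbreviated [PLACE]) on the target to the same value on the neighbouring segment, so place is the feature that assimilates.
The conditioning segment sits to the right of the focus bar, meaning the trigger follows the segment that changes — regressive assimilation.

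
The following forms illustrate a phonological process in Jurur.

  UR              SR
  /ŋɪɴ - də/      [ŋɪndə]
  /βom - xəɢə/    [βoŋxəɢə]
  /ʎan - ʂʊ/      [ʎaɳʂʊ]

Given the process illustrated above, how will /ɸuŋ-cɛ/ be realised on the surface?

The data show regressive place assimilation: /ɴ/ → [n] before /d/; /m/ → [ŋ] before /x/; /n/ → [ɳ] before /ʂ/. In each pair only place changes, matching the following consonant, while manner and voice stay constant.
The rule targets /ŋ/ (voiced velar nasal), which sits before the trigger /c/ (palatal).
A voiced palatal nasal is [ɲ], so the surface segment is [ɲ].

[ɸuɲcɛ]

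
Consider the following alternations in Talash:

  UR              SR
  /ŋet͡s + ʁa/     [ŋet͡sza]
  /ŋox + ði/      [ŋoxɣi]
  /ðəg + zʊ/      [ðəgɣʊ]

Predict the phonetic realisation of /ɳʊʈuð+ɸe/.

[ɳʊʈuðθe]

The data show progressive place assimilation: /ʁ/ → [z] after /t͡s/; /ð/ → [ɣ] after /x/; /z/ → [ɣ] after /g/. In each pair only place changes, matching the preceding consonant, while manner and voice stay constant.
/ɸ/ is a voiceless bilabial fricative. The preceding trigger /ð/ is dental, so /ɸ/ must become dental as well.
Changing only its place to dental gives [θ] — the voiceless dental fricative.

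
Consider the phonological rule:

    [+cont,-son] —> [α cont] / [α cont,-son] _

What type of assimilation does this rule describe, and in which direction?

The rule copies [cont] (continuancy) from the environment onto the target fricatives; since [±cont] encodes the stop/fricative manner contrast, the assimilating dimension is manner.
The conditioning segment sits to the left of the focus bar, meaning the trigger precedes the segment that changes — progressive assimilation.

progressive manner assimilation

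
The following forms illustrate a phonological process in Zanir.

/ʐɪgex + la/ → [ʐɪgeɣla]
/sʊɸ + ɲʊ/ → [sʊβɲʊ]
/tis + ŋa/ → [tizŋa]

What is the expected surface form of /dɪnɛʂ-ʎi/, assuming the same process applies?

The data show regressive voicing assimilation: /x/ → [ɣ] before /l/; /ɸ/ → [β] before /ɲ/; /s/ → [z] before /ŋ/. In each pair only voicing changes, matching the following consonant, while place and manner stay constant.
The rule targets /ʂ/ (voiceless retroflex fricative), which sits before the trigger /ʎ/ (voiced).
The voiced retroflex fricative is [ʐ], so /ʂ/ → [ʐ].

[dɪnɛʐʎi]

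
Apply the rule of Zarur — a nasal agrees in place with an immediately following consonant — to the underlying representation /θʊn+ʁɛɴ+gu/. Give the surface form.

The rule targets /n/ (voiced alveolar nasal), which sits before the trigger /ʁ/ (uvular).
A voiced uvular nasal is [ɴ], so the surface segment is [ɴ].
At the second juncture, /ɴ/ likewise becomes [ŋ] adjacent to /g/.

[θʊɴʁɛŋgu]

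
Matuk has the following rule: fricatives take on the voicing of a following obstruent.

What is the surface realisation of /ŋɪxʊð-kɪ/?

[ŋɪxʊθkɪ]

/ð/ is a voiced dental fricative. The following trigger /k/ is voiceless, so /ð/ must become voiceless as well.
Changing only its voicing to voiceless gives [θ] — the voiceless dental fricative.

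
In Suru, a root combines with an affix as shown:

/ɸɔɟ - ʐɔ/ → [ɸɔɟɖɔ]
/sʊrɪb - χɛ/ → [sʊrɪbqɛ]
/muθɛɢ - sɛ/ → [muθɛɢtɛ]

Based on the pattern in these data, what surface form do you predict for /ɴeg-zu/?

[ɴegdu]

The data show progressive manner assimilation: /ʐ/ → [ɖ] after /ɟ/; /χ/ → [q] after /b/; /s/ → [t] after /ɢ/. In each pair only manner changes, matching the preceding consonant, while place and voice stay constant.
/z/ is a voiced alveolar fricative. The preceding trigger /g/ is a stop, so /z/ must become a stop as well.
Changing only its manner to stop gives [d] — the voiced alveolar stop.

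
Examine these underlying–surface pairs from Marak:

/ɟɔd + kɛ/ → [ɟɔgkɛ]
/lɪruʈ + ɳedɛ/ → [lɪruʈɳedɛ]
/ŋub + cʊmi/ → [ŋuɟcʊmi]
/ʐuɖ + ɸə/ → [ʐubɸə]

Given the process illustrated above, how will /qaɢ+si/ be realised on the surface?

[qadsi]

The data show regressive place assimilation: /d/ → [g] before /k/; /b/ → [ɟ] before /c/; /ɖ/ → [b] before /ɸ/. In each pair only place changes, matching the following consonant, while manner and voice stay constant.
No alternation appears in [lɪruʈɳedɛ]: there the adjacent consonants already agree in place (/ʈ/ and /ɳ/ are both retroflex), so this form is consistent with the same rule.
/ɢ/ is a voiced uvular stop. The following trigger /s/ is alveolar, so /ɢ/ must become alveolar as well.
The voiced alveolar stop is [d], so /ɢ/ → [d].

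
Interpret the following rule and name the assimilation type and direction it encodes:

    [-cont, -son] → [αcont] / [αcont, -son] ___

The rule copies [cont] (continuancy) from the environment onto the target stops; since [±cont] encodes the stop/fricative manner contrast, the assimilating dimension is manner.
Since the environment is written before the underscore, the trigger precedes the target; the direction is progressive.

progressive manner assimilation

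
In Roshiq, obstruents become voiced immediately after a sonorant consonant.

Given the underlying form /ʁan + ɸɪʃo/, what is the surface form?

/ɸ/ is a voiceless bilabial fricative. The preceding trigger /n/ is voiced, so /ɸ/ must become voiced as well.
Changing only its voicing to voiced gives [β] — the voiced bilabial fricative.

[ʁanβɪʃo]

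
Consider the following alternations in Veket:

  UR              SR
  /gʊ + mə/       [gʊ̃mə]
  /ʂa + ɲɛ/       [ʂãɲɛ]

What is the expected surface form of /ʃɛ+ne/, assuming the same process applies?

[ʃɛ̃ne]

The data show regressive nasality assimilation (vowel nasalisation): /ʊ/ → [ʊ̃] before /m/; /a/ → [ã] before /ɲ/ — a vowel is nasalised by an immediately following nasal consonant.
/ɛ/ sits next to the nasal /n/ and is therefore nasalised to [ɛ̃].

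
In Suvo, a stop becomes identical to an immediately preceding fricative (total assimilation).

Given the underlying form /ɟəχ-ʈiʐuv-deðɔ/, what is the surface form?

[ɟəχχiʐuvveðɔ]

/ʈ/ is the segment targeted by the rule; it sits immediately after /χ/, so it assimilates completely and surfaces as [χ].
The same rule applies at the second boundary: /d/ → [v] next to /v/.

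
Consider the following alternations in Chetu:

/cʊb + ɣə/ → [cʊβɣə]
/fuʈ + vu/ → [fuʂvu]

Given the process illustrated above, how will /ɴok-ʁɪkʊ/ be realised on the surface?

The data show regressive manner assimilation: /b/ → [β] before /ɣ/; /ʈ/ → [ʂ] before /v/. In each pair only manner changes, matching the following consonant, while place and voice stay constant.
The rule targets /k/ (voiceless velar stop), which sits before the trigger /ʁ/ (fricative).
The voiceless velar fricative is [x], so /k/ → [x].

[ɴoxʁɪkʊ]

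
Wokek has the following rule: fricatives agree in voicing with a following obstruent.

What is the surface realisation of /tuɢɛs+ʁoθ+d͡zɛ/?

[tuɢɛzʁoðd͡zɛ]

/s/ is a voiceless alveolar fricative. The following trigger /ʁ/ is voiced, so /s/ must become voiced as well.
Changing only its voicing to voiced gives [z] — the voiced alveolar fricative.
At the second juncture, /θ/ likewise becomes [ð] adjacent to /d͡z/.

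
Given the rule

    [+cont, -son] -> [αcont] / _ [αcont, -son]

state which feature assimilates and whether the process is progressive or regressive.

The shared variable α links the value of [cont] on the target to that of the neighbouring obstruent. [cont] distinguishes stops from fricatives — a manner-of-articulation feature — so this is manner assimilation.
The conditioning segment sits to the right of the focus bar, meaning the trigger follows the segment that changes — regressive assimilation.

regressive manner assimilation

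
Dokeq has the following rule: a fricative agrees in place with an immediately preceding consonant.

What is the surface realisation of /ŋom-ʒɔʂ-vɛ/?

The rule targets /ʒ/ (voiced postalveolar fricative), which sits after the trigger /m/ (bilabial).
A voiced bilabial fricative is [β], so the surface segment is [β].
The same rule applies at the second boundary: /v/ → [ʐ] next to /ʂ/.

[ŋomβɔʂʐɛ]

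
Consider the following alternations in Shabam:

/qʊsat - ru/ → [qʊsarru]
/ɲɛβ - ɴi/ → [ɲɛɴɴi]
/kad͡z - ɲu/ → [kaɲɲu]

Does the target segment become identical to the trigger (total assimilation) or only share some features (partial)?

total assimilation

Underlying /t/ is realised as [r] next to /r/; /r/ itself does not change.
The output [r] is identical to the trigger /r/ — every feature (place, manner, voicing) has been copied — so this is total assimilation.
The remaining alternations confirm this: /β/ → [ɴ] before /ɴ/; /d͡z/ → [ɲ] before /ɲ/ — in each case the output is a copy of the following consonant.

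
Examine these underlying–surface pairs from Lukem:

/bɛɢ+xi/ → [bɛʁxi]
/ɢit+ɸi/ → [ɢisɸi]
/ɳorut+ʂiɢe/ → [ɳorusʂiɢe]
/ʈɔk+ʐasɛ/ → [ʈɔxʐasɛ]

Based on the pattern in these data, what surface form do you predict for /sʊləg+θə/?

[sʊləɣθə]

The data show regressive manner assimilation: /ɢ/ → [ʁ] before /x/; /t/ → [s] before /ɸ/; /t/ → [s] before /ʂ/; /k/ → [x] before /ʐ/. In each pair only manner changes, matching the following consonant, while place and voice stay constant.
/g/ is a voiced velar stop. The following trigger /θ/ is a fricative, so /g/ must become a fricative as well.
Changing only its manner to fricative gives [ɣ] — the voiced velar fricative.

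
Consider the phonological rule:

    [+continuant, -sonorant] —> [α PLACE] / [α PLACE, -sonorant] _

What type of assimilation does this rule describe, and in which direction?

The shared variable α links the value of the place features (abbreviated [PLACE]) on the target to the same value on the neighbouring segment, so place is the feature that assimilates.
The conditioning segment sits to the left of the focus bar, meaning the trigger precedes the segment that changes — progressive assimilation.

progressive place assimilation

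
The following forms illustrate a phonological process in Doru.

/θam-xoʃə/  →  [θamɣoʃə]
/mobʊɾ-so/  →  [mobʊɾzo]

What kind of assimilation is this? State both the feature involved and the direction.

progressive voicing assimilation

Comparing underlying and surface forms, /x/ → [ɣ] is the alternation; the neighbouring /m/ is constant.
/x/ is voiceless while /m/ is voiced; the output [ɣ] is voiced, matching the trigger — so the feature that spreads is voicing.
Place and manner are unchanged, so the assimilation is partial, not total.
The other alternating form patterns the same way: /s/ → [z] after /ɾ/ (voiceless → voiced, matching voiced) — only voicing changes, and always toward the preceding segment.
Since the segment that changes follows the conditioning segment, the assimilation is progressive.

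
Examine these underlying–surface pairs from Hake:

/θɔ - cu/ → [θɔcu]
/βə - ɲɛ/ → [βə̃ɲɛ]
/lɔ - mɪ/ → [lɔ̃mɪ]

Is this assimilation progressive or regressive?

regressive

The vowel /ə/ surfaces as nasalised [ə̃] next to the following nasal /ɲ/ — it has acquired the [+nasal] feature of its neighbour.
The other form shows the same pattern: /ɔ/ → [ɔ̃] before /m/ — each time a vowel is nasalised next to a following nasal.
No change occurs in [θɔcu] because the vowel at the boundary is adjacent to an oral consonant, not a nasal (/ɔ/ next to /c/).
Because the conditioning nasal is to the right of the vowel that changes, the process is regressive (anticipatory).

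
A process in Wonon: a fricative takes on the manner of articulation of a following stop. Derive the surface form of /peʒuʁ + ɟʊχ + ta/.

/ʁ/ is a voiced uvular fricative. The following trigger /ɟ/ is a stop, so /ʁ/ must become a stop as well.
Changing only its manner to stop gives [ɢ] — the voiced uvular stop.
The same rule applies at the second boundary: /χ/ → [q] next to /t/.

[peʒuɢɟʊqta]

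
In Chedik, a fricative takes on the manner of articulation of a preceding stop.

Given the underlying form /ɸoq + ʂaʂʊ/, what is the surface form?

[ɸoqʈaʂʊ]

The rule targets /ʂ/ (voiceless retroflex fricative), which sits after the trigger /q/ (stop).
Changing only its manner to stop gives [ʈ] — the voiceless retroflex stop.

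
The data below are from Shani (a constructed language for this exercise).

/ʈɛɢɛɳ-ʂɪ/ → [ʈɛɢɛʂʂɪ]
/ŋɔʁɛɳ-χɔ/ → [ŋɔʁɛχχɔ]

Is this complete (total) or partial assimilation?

total assimilation

Comparing underlying and surface forms, /ɳ/ → [ʂ] is the alternation; the neighbouring /ʂ/ is constant.
The output [ʂ] is identical to the trigger /ʂ/ — every feature (place, manner, voicing) has been copied — so this is total assimilation.
The other form behaves the same way: /ɳ/ → [χ] before /χ/ — in each case the output is a copy of the following consonant.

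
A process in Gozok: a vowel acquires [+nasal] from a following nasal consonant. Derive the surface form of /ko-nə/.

[kõnə]

/o/ sits next to the nasal /n/ and is therefore nasalised to [õ].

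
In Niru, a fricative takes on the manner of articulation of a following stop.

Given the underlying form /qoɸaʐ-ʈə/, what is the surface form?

The rule targets /ʐ/ (voiced retroflex fricative), which sits before the trigger /ʈ/ (stop).
Changing only its manner to stop gives [ɖ] — the voiced retroflex stop.

[qoɸaɖʈə]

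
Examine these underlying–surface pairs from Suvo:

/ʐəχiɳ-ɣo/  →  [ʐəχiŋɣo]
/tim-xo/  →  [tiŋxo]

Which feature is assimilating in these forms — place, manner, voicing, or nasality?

place

Underlying /ɳ/ is realised as [ŋ] next to /ɣ/; /ɣ/ itself does not change.
/ɳ/ is retroflex while /ɣ/ is velar; the output [ŋ] is velar, matching the trigger — so the feature that spreads is place.
Checking the remaining alternation: /m/ → [ŋ] before /x/ (bilabial → velar, matching velar) — only place changes, and always toward the following segment.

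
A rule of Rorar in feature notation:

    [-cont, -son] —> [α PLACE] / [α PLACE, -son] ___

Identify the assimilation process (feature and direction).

The shared variable α links the value of the place features (abbreviated [PLACE]) on the target to the same value on the neighbouring segment, so place is the feature that assimilates.
The conditioning segment sits to the left of the focus bar, meaning the trigger precedes the segment that changes — progressive assimilation.

progressive place assimilation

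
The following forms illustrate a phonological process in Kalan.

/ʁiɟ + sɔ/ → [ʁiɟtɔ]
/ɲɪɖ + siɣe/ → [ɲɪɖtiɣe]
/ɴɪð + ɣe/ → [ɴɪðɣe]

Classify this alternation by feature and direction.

progressive manner assimilation

The segment that alternates is /s/, which surfaces as [t] when adjacent to /ɟ/.
The change fricative → stop matches the manner of the preceding /ɟ/, identifying this as manner assimilation.
Place and voice are unchanged, so the assimilation is partial, not total.
Checking the remaining alternation: /s/ → [t] after /ɖ/ (fricative → stop, matching a stop) — only manner changes, and always toward the preceding segment.
Nothing changes in [ɴɪðɣe]: there the adjacent consonants already agree in manner (/ɣ/ and /ð/ are both fricatives), so this form is consistent with the same rule.
The trigger is the preceding segment, so the direction is progressive (perseverative).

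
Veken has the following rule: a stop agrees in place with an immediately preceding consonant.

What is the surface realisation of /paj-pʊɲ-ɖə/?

[pajcʊɲɟə]

/p/ is a voiceless bilabial stop. The preceding trigger /j/ is palatal, so /p/ must become palatal as well.
A voiceless palatal stop is [c], so the surface segment is [c].
At the second juncture, /ɖ/ likewise becomes [ɟ] adjacent to /ɲ/.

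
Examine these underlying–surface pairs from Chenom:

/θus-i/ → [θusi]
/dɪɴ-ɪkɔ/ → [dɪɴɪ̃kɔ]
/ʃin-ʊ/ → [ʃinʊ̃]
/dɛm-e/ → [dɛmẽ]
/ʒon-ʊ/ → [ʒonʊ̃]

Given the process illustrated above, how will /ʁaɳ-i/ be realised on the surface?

The data show progressive nasality assimilation (vowel nasalisation): /ɪ/ → [ɪ̃] after /ɴ/; /ʊ/ → [ʊ̃] after /n/; /e/ → [ẽ] after /m/ — a vowel is nasalised by an immediately preceding nasal consonant.
No change occurs in [θusi] because the vowel at the boundary is adjacent to an oral consonant, not a nasal (/i/ next to /s/).
The vowel /i/ is adjacent to the preceding nasal /ɳ/, so it acquires [+nasal] and surfaces as [ĩ].

[ʁaɳĩ]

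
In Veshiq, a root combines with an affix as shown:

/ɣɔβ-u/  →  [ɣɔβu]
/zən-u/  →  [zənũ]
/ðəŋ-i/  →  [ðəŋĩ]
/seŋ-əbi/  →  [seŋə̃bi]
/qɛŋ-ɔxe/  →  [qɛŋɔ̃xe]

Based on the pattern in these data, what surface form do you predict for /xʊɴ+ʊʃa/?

The data show progressive nasality assimilation (vowel nasalisation): /u/ → [ũ] after /n/; /i/ → [ĩ] after /ŋ/; /ə/ → [ə̃] after /ŋ/; /ɔ/ → [ɔ̃] after /ŋ/ — a vowel is nasalised by an immediately preceding nasal consonant.
No change occurs in [ɣɔβu] because the vowel at the boundary is adjacent to an oral consonant, not a nasal (/u/ next to /β/).
The vowel /ʊ/ is adjacent to the preceding nasal /ɴ/, so it acquires [+nasal] and surfaces as [ʊ̃].

[xʊɴʊ̃ʃa]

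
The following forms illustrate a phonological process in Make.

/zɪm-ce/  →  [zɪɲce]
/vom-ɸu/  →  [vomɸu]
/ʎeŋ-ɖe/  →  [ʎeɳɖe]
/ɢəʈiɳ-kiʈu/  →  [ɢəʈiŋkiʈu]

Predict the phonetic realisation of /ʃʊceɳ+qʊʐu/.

The data show regressive place assimilation: /m/ → [ɲ] before /c/; /ŋ/ → [ɳ] before /ɖ/; /ɳ/ → [ŋ] before /k/. In each pair only place changes, matching the following consonant, while manner and voice stay constant.
No alternation appears in [vomɸu]: there the adjacent consonants already agree in place (/m/ and /ɸ/ are both bilabial), so this form is consistent with the same rule.
The rule targets /ɳ/ (voiced retroflex nasal), which sits before the trigger /q/ (uvular).
A voiced uvular nasal is [ɴ], so the surface segment is [ɴ].

[ʃʊceɴqʊʐu]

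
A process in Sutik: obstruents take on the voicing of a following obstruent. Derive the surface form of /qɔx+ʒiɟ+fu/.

[qɔɣʒicfu]

/x/ is a voiceless velar fricative. The following trigger /ʒ/ is voiced, so /x/ must become voiced as well.
The voiced velar fricative is [ɣ], so /x/ → [ɣ].
The same rule applies at the second boundary: /ɟ/ → [c] next to /f/.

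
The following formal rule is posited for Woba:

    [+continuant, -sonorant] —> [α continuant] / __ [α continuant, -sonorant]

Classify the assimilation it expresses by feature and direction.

regressive manner assimilation

The rule copies [continuant] (continuancy) from the environment onto the target fricatives; since [±continuant] encodes the stop/fricative manner contrast, the assimilating dimension is manner.
Since the environment is written after the underscore, the trigger follows the target; the direction is regressive.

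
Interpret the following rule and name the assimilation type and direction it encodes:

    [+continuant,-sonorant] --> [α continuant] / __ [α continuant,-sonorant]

regressive manner assimilation

The shared variable α links the value of [continuant] on the target to that of the neighbouring obstruent. [continuant] distinguishes stops from fricatives — a manner-of-articulation feature — so this is manner assimilation.
Since the environment is written after the underscore, the trigger follows the target; the direction is regressive.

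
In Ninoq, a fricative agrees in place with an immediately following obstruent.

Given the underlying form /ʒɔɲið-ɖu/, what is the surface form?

The rule targets /ð/ (voiced dental fricative), which sits before the trigger /ɖ/ (retroflex).
The voiced retroflex fricative is [ʐ], so /ð/ → [ʐ].

[ʒɔɲiʐɖu]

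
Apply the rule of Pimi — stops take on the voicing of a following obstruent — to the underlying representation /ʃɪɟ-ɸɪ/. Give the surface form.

[ʃɪcɸɪ]

/ɟ/ is a voiced palatal stop. The following trigger /ɸ/ is voiceless, so /ɟ/ must become voiceless as well.
A voiceless palatal stop is [c], so the surface segment is [c].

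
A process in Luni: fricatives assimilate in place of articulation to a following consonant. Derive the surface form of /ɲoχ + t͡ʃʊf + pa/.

[ɲoʃt͡ʃʊɸpa]

/χ/ is a voiceless uvular fricative. The following trigger /t͡ʃ/ is postalveolar, so /χ/ must become postalveolar as well.
A voiceless postalveolar fricative is [ʃ], so the surface segment is [ʃ].
At the second juncture, /f/ likewise becomes [ɸ] adjacent to /p/.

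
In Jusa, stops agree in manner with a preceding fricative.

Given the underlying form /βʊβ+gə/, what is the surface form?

/g/ is a voiced velar stop. The preceding trigger /β/ is a fricative, so /g/ must become a fricative as well.
Changing only its manner to fricative gives [ɣ] — the voiced velar fricative.

[βʊβɣə]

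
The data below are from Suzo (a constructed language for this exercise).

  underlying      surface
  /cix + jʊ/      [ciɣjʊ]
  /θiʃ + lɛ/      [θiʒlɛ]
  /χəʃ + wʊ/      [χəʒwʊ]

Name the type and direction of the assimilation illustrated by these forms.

Underlying /x/ is realised as [ɣ] next to /j/; /j/ itself does not change.
The change voiceless → voiced matches the voicing of the following /j/, identifying this as voicing assimilation.
Place and manner are unchanged, so the assimilation is partial, not total.
The same holds elsewhere in the data: /ʃ/ → [ʒ] before /l/ (voiceless → voiced, matching voiced); /ʃ/ → [ʒ] before /w/ (voiceless → voiced, matching voiced) — only voicing changes, and always toward the following segment.
The trigger is the following segment, so the direction is regressive (anticipatory).

regressive voicing assimilation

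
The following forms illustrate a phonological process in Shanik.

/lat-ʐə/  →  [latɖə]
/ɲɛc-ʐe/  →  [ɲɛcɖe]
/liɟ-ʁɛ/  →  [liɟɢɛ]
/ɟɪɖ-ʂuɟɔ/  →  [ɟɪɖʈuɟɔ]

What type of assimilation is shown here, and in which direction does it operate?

progressive manner assimilation

Underlying /ʐ/ is realised as [ɖ] next to /t/; /t/ itself does not change.
/ʐ/ is a fricative while /t/ is a stop; the output [ɖ] is a stop, matching the trigger — so the feature that spreads is manner.
Place and voice are unchanged, so the assimilation is partial, not total.
The same holds elsewhere in the data: /ʐ/ → [ɖ] after /c/ (fricative → stop, matching a stop); /ʁ/ → [ɢ] after /ɟ/ (fricative → stop, matching a stop); /ʂ/ → [ʈ] after /ɖ/ (fricative → stop, matching a stop) — only manner changes, and always toward the preceding segment.
Since the segment that changes follows the conditioning segment, the assimilation is progressive.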